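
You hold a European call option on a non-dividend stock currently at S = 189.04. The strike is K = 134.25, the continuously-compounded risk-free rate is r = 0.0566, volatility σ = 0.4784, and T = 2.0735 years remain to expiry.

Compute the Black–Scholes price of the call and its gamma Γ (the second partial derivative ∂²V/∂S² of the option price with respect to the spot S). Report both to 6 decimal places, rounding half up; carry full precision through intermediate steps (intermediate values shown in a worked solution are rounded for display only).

price = 84.775822
Γ = 0.001836

σ√T = 0.4784·√2.0735 = 0.688879
d₁ = (ln(S/K) + (r+σ²/2)T) / (σ√T) = (ln(189.04/134.25) + (0.0566+0.4784²/2)·2.0735) / 0.688879 = (0.342255 + 0.354638) / 0.688879 = 1.011632
d₂ = d₁ − σ√T = 1.011632 − 0.688879 = 0.322753
e^{−rT} = e^{−0.0566·2.0735} = 0.889265
N(d₁) = 0.844143,  N(d₂) = 0.626559
Call price V = S·N(d₁) − K·e^{−rT}·N(d₂) = 159.576787 − 74.800965 = 84.775822
φ(d₁) = (1/√(2π))·e^{−d₁²/2} = 0.239156
Γ = φ(d₁) / (S·σ·√T) = 0.001836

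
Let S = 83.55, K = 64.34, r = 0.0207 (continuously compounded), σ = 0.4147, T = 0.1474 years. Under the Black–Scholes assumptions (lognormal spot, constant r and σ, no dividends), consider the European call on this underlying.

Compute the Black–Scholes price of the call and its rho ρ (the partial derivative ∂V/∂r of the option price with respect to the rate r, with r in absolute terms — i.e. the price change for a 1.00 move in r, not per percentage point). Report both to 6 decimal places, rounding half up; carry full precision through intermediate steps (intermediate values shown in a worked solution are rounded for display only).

price = 19.640223
ρ = 8.915946

σ√T = 0.4147·√0.1474 = 0.159215
d₁ = (ln(S/K) + (r+σ²/2)T) / (σ√T) = (ln(83.55/64.34) + (0.0207+0.4147²/2)·0.1474) / 0.159215 = (0.261264 + 0.015726) / 0.159215 = 1.739725
d₂ = d₁ − σ√T = 1.739725 − 0.159215 = 1.580510
e^{−rT} = e^{−0.0207·0.1474} = 0.996953
N(d₁) = 0.959046,  N(d₂) = 0.943005
Call price V = S·N(d₁) − K·e^{−rT}·N(d₂) = 80.128322 − 60.488099 = 19.640223
ρ = K·T·e^{−rT}·N(d₂) = 8.915946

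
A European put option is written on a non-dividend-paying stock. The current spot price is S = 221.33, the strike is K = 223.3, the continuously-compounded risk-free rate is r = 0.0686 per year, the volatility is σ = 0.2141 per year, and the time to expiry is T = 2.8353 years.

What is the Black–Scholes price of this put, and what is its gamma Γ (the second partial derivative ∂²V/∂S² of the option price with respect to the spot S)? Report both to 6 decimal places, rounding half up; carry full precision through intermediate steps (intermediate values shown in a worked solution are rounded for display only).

σ√T = 0.2141·√2.8353 = 0.360509
d₁ = (ln(S/K) + (r+σ²/2)T) / (σ√T) = (ln(221.33/223.3) + (0.0686+0.2141²/2)·2.8353) / 0.360509 = (-0.008861 + 0.259485) / 0.360509 = 0.695194
d₂ = d₁ − σ√T = 0.695194 − 0.360509 = 0.334685
e^{−rT} = e^{−0.0686·2.8353} = 0.823245
N(−d₁) = 0.243467,  N(−d₂) = 0.368932
Put price V = K·e^{−rT}·N(−d₂) − S·N(−d₁) = 67.820893 − 53.886545 = 13.934348
φ(d₁) = (1/√(2π))·e^{−d₁²/2} = 0.313303
Γ = φ(d₁) / (S·σ·√T) = 0.003927

price = 13.934348
Γ = 0.003927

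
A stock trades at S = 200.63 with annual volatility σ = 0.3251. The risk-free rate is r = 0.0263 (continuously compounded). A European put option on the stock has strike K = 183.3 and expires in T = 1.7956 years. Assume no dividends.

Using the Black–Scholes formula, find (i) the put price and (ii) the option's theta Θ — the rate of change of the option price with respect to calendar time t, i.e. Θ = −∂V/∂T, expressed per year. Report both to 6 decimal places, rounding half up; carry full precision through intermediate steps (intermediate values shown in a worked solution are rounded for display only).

σ√T = 0.3251·√1.7956 = 0.435634
d₁ = (ln(S/K) + (r+σ²/2)T) / (σ√T) = (ln(200.63/183.3) + (0.0263+0.3251²/2)·1.7956) / 0.435634 = (0.090338 + 0.142113) / 0.435634 = 0.533592
d₂ = d₁ − σ√T = 0.533592 − 0.435634 = 0.097958
e^{−rT} = e^{−0.0263·1.7956} = 0.953873
N(−d₁) = 0.296812,  N(−d₂) = 0.460983
Put price V = K·e^{−rT}·N(−d₂) − S·N(−d₁) = 80.600508 − 59.549342 = 21.051166
φ(d₁) = (1/√(2π))·e^{−d₁²/2} = 0.346006
Θ = −S·φ(d₁)·σ/(2√T) + r·K·e^{−rT}·N(−d₂) = −8.420963 + 2.119793 = -6.301169

price = 21.051166
Θ = -6.301169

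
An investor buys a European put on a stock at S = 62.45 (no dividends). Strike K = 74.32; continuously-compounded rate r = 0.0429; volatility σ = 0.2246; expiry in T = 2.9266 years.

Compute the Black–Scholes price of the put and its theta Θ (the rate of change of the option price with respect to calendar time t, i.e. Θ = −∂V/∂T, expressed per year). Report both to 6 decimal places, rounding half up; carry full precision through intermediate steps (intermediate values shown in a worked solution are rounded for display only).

σ√T = 0.2246·√2.9266 = 0.384230
d₁ = (ln(S/K) + (r+σ²/2)T) / (σ√T) = (ln(62.45/74.32) + (0.0429+0.2246²/2)·2.9266) / 0.384230 = (-0.174014 + 0.199368) / 0.384230 = 0.065986
d₂ = d₁ − σ√T = 0.065986 − 0.384230 = -0.318244
e^{−rT} = e^{−0.0429·2.9266} = 0.882011
N(−d₁) = 0.473695,  N(−d₂) = 0.624850
Put price V = K·e^{−rT}·N(−d₂) − S·N(−d₁) = 40.959579 − 29.582229 = 11.377350
φ(d₁) = (1/√(2π))·e^{−d₁²/2} = 0.398075
Θ = −S·φ(d₁)·σ/(2√T) + r·K·e^{−rT}·N(−d₂) = −1.631906 + 1.757166 = 0.125260

price = 11.377350
Θ = 0.125260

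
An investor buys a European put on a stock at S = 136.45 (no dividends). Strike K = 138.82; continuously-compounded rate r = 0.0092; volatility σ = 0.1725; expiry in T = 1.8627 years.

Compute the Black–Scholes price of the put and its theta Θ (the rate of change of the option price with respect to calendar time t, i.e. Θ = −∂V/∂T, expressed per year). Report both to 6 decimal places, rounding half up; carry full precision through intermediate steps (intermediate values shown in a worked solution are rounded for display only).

σ√T = 0.1725·√1.8627 = 0.235429
d₁ = (ln(S/K) + (r+σ²/2)T) / (σ√T) = (ln(136.45/138.82) + (0.0092+0.1725²/2)·1.8627) / 0.235429 = (-0.017220 + 0.044850) / 0.235429 = 0.117362
d₂ = d₁ − σ√T = 0.117362 − 0.235429 = -0.118067
e^{−rT} = e^{−0.0092·1.8627} = 0.983009
N(−d₁) = 0.453287,  N(−d₂) = 0.546993
Put price V = K·e^{−rT}·N(−d₂) − S·N(−d₁) = 74.643375 − 61.850960 = 12.792416
φ(d₁) = (1/√(2π))·e^{−d₁²/2} = 0.396204
Θ = −S·φ(d₁)·σ/(2√T) + r·K·e^{−rT}·N(−d₂) = −3.416491 + 0.686719 = -2.729772

price = 12.792416
Θ = -2.729772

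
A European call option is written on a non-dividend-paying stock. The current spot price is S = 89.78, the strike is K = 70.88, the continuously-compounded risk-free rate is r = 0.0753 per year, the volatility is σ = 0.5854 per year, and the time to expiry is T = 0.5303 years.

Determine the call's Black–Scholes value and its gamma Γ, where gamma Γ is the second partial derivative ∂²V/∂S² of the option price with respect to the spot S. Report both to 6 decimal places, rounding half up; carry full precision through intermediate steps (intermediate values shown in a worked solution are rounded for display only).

σ√T = 0.5854·√0.5303 = 0.426298
d₁ = (ln(S/K) + (r+σ²/2)T) / (σ√T) = (ln(89.78/70.88) + (0.0753+0.5854²/2)·0.5303) / 0.426298 = (0.236374 + 0.130797) / 0.426298 = 0.861300
d₂ = d₁ − σ√T = 0.861300 − 0.426298 = 0.435002
e^{−rT} = e^{−0.0753·0.5303} = 0.960855
N(d₁) = 0.805464,  N(d₂) = 0.668219
Call price V = S·N(d₁) − K·e^{−rT}·N(d₂) = 72.314517 − 45.509358 = 26.805159
φ(d₁) = (1/√(2π))·e^{−d₁²/2} = 0.275310
Γ = φ(d₁) / (S·σ·√T) = 0.007193

price = 26.805159
Γ = 0.007193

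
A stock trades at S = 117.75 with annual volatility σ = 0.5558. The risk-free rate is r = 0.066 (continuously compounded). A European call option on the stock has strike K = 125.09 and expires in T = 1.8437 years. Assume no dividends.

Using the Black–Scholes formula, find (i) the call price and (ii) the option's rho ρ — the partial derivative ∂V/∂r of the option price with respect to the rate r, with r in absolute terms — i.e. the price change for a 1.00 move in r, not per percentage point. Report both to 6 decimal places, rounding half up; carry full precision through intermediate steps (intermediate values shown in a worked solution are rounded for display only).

σ√T = 0.5558·√1.8437 = 0.754681
d₁ = (ln(S/K) + (r+σ²/2)T) / (σ√T) = (ln(117.75/125.09) + (0.066+0.5558²/2)·1.8437) / 0.754681 = (-0.060470 + 0.406456) / 0.754681 = 0.458454
d₂ = d₁ − σ√T = 0.458454 − 0.754681 = -0.296228
e^{−rT} = e^{−0.066·1.8437} = 0.885428
N(d₁) = 0.676687,  N(d₂) = 0.383528
Call price V = S·N(d₁) − K·e^{−rT}·N(d₂) = 79.679863 − 42.478873 = 37.200991
ρ = K·T·e^{−rT}·N(d₂) = 78.318297

price = 37.200991
ρ = 78.318297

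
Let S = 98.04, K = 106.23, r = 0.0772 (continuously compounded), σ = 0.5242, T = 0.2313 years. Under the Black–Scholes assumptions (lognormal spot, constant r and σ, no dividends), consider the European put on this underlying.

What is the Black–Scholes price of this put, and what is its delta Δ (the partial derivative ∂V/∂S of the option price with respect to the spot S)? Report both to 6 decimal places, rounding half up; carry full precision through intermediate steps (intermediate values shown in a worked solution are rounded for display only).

σ√T = 0.5242·√0.2313 = 0.252107
d₁ = (ln(S/K) + (r+σ²/2)T) / (σ√T) = (ln(98.04/106.23) + (0.0772+0.5242²/2)·0.2313) / 0.252107 = (-0.080231 + 0.049635) / 0.252107 = -0.121360
d₂ = d₁ − σ√T = -0.121360 − 0.252107 = -0.373467
e^{−rT} = e^{−0.0772·0.2313} = 0.982302
N(−d₁) = 0.548297,  N(−d₂) = 0.645599
Put price V = K·e^{−rT}·N(−d₂) − S·N(−d₁) = 67.368278 − 53.755039 = 13.613239
Δ = −N(−d₁) = -0.548297

price = 13.613239
Δ = -0.548297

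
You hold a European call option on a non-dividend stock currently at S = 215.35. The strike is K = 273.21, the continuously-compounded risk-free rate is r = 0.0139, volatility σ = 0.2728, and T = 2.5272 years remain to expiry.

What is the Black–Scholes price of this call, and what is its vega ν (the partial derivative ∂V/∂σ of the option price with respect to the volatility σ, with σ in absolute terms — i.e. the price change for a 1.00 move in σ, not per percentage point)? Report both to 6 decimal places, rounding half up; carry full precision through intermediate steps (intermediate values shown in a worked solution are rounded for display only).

σ√T = 0.2728·√2.5272 = 0.433675
d₁ = (ln(S/K) + (r+σ²/2)T) / (σ√T) = (ln(215.35/273.21) + (0.0139+0.2728²/2)·2.5272) / 0.433675 = (-0.237976 + 0.129165) / 0.433675 = -0.250905
d₂ = d₁ − σ√T = -0.250905 − 0.433675 = -0.684580
e^{−rT} = e^{−0.0139·2.5272} = 0.965482
N(d₁) = 0.400944,  N(d₂) = 0.246805
Call price V = S·N(d₁) − K·e^{−rT}·N(d₂) = 86.343251 − 65.101936 = 21.241316
φ(d₁) = (1/√(2π))·e^{−d₁²/2} = 0.386580
ν = S·φ(d₁)·√T = 132.344111

price = 21.241316
ν = 132.344111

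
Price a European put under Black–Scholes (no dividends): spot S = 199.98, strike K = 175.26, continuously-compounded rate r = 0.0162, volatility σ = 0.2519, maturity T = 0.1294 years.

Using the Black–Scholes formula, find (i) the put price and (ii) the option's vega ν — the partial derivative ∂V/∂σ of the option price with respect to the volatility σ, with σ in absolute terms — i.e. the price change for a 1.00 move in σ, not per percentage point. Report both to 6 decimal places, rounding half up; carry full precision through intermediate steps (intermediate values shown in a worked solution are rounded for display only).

σ√T = 0.2519·√0.1294 = 0.090614
d₁ = (ln(S/K) + (r+σ²/2)T) / (σ√T) = (ln(199.98/175.26) + (0.0162+0.2519²/2)·0.1294) / 0.090614 = (0.131947 + 0.006202) / 0.090614 = 1.524582
d₂ = d₁ − σ√T = 1.524582 − 0.090614 = 1.433968
e^{−rT} = e^{−0.0162·0.1294} = 0.997906
N(−d₁) = 0.063682,  N(−d₂) = 0.075791
Put price V = K·e^{−rT}·N(−d₂) − S·N(−d₁) = 13.255254 − 12.735057 = 0.520196
φ(d₁) = (1/√(2π))·e^{−d₁²/2} = 0.124791
ν = S·φ(d₁)·√T = 8.977126

price = 0.520196
ν = 8.977126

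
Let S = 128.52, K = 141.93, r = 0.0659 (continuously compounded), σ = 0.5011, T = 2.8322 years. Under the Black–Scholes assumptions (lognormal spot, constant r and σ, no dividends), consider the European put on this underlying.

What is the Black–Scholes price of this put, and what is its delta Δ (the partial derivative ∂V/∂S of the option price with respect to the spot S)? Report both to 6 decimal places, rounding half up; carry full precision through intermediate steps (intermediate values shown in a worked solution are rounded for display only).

σ√T = 0.5011·√2.8322 = 0.843308
d₁ = (ln(S/K) + (r+σ²/2)T) / (σ√T) = (ln(128.52/141.93) + (0.0659+0.5011²/2)·2.8322) / 0.843308 = (-0.099249 + 0.542226) / 0.843308 = 0.525285
d₂ = d₁ − σ√T = 0.525285 − 0.843308 = -0.318024
e^{−rT} = e^{−0.0659·2.8322} = 0.829741
N(−d₁) = 0.299693,  N(−d₂) = 0.624766
Put price V = K·e^{−rT}·N(−d₂) − S·N(−d₁) = 73.575687 − 38.516498 = 35.059190
Δ = −N(−d₁) = -0.299693

price = 35.059190
Δ = -0.299693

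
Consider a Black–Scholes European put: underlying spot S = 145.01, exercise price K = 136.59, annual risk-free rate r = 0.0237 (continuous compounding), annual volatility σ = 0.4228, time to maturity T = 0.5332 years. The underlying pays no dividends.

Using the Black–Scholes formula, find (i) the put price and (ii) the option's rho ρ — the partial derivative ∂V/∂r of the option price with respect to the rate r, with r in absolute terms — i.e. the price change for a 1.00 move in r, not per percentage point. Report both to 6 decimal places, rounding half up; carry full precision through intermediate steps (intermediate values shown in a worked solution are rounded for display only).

σ√T = 0.4228·√0.5332 = 0.308731
d₁ = (ln(S/K) + (r+σ²/2)T) / (σ√T) = (ln(145.01/136.59) + (0.0237+0.4228²/2)·0.5332) / 0.308731 = (0.059819 + 0.060294) / 0.308731 = 0.389055
d₂ = d₁ − σ√T = 0.389055 − 0.308731 = 0.080324
e^{−rT} = e^{−0.0237·0.5332} = 0.987443
N(−d₁) = 0.348618,  N(−d₂) = 0.467990
Put price V = K·e^{−rT}·N(−d₂) − S·N(−d₁) = 63.120037 − 50.553075 = 12.566962
ρ = −K·T·e^{−rT}·N(−d₂) = -33.655604

price = 12.566962
ρ = -33.655604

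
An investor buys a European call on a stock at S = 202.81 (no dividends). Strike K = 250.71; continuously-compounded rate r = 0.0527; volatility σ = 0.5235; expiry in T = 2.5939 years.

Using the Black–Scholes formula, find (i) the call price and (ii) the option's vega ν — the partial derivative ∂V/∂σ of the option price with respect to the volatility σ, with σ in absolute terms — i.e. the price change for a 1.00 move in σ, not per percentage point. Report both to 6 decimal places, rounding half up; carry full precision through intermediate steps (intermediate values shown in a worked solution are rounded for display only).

price = 61.165595
ν = 123.313201

σ√T = 0.5235·√2.5939 = 0.843128
d₁ = (ln(S/K) + (r+σ²/2)T) / (σ√T) = (ln(202.81/250.71) + (0.0527+0.5235²/2)·2.5939) / 0.843128 = (-0.212027 + 0.492131) / 0.843128 = 0.332219
d₂ = d₁ − σ√T = 0.332219 − 0.843128 = -0.510908
e^{−rT} = e^{−0.0527·2.5939} = 0.872233
N(d₁) = 0.630138,  N(d₂) = 0.304708
Call price V = S·N(d₁) − K·e^{−rT}·N(d₂) = 127.798323 − 66.632728 = 61.165595
φ(d₁) = (1/√(2π))·e^{−d₁²/2} = 0.377523
ν = S·φ(d₁)·√T = 123.313201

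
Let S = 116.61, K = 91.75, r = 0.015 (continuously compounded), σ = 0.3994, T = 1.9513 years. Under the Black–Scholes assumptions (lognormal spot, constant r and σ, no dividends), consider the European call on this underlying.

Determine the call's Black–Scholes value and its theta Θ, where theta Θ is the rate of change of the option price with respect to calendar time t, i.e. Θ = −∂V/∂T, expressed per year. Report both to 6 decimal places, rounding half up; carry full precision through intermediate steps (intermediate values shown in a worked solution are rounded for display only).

price = 38.846258
Θ = -5.753850

σ√T = 0.3994·√1.9513 = 0.557918
d₁ = (ln(S/K) + (r+σ²/2)T) / (σ√T) = (ln(116.61/91.75) + (0.015+0.3994²/2)·1.9513) / 0.557918 = (0.239768 + 0.184906) / 0.557918 = 0.761175
d₂ = d₁ − σ√T = 0.761175 − 0.557918 = 0.203258
e^{−rT} = e^{−0.015·1.9513} = 0.971155
N(d₁) = 0.776724,  N(d₂) = 0.580533
Call price V = S·N(d₁) − K·e^{−rT}·N(d₂) = 90.573762 − 51.727504 = 38.846258
φ(d₁) = (1/√(2π))·e^{−d₁²/2} = 0.298605
Θ = −S·φ(d₁)·σ/(2√T) − r·K·e^{−rT}·N(d₂) = −4.977938 − 0.775913 = -5.753850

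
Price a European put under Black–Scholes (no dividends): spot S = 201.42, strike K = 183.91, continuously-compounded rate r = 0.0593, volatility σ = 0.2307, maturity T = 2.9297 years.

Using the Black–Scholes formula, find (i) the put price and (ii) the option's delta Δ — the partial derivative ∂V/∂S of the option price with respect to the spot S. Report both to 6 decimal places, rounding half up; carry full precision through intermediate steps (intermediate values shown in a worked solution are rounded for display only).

σ√T = 0.2307·√2.9297 = 0.394875
d₁ = (ln(S/K) + (r+σ²/2)T) / (σ√T) = (ln(201.42/183.91) + (0.0593+0.2307²/2)·2.9297) / 0.394875 = (0.090946 + 0.251694) / 0.394875 = 0.867718
d₂ = d₁ − σ√T = 0.867718 − 0.394875 = 0.472844
e^{−rT} = e^{−0.0593·2.9297} = 0.840523
N(−d₁) = 0.192774,  N(−d₂) = 0.318162
Put price V = K·e^{−rT}·N(−d₂) − S·N(−d₁) = 49.181701 − 38.828589 = 10.353112
Δ = −N(−d₁) = -0.192774

price = 10.353112
Δ = -0.192774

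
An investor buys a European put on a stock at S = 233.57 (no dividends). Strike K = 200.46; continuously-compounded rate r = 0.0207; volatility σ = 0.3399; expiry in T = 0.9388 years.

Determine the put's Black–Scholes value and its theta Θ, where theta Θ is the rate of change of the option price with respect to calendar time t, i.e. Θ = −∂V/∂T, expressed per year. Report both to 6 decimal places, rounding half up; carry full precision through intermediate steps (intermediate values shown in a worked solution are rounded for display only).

σ√T = 0.3399·√0.9388 = 0.329335
d₁ = (ln(S/K) + (r+σ²/2)T) / (σ√T) = (ln(233.57/200.46) + (0.0207+0.3399²/2)·0.9388) / 0.329335 = (0.152867 + 0.073664) / 0.329335 = 0.687844
d₂ = d₁ − σ√T = 0.687844 − 0.329335 = 0.358509
e^{−rT} = e^{−0.0207·0.9388} = 0.980754
N(−d₁) = 0.245776,  N(−d₂) = 0.359981
Put price V = K·e^{−rT}·N(−d₂) − S·N(−d₁) = 70.773037 − 57.405793 = 13.367244
φ(d₁) = (1/√(2π))·e^{−d₁²/2} = 0.314899
Θ = −S·φ(d₁)·σ/(2√T) + r·K·e^{−rT}·N(−d₂) = −12.900990 + 1.465002 = -11.435988

price = 13.367244
Θ = -11.435988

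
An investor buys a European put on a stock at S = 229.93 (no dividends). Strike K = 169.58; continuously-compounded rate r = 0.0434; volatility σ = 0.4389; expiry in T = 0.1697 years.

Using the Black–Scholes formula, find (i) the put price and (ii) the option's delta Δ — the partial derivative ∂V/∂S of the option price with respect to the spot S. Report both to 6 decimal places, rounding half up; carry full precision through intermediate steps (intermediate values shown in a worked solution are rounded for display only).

price = 0.610613
Δ = -0.034761

σ√T = 0.4389·√0.1697 = 0.180803
d₁ = (ln(S/K) + (r+σ²/2)T) / (σ√T) = (ln(229.93/169.58) + (0.0434+0.4389²/2)·0.1697) / 0.180803 = (0.304450 + 0.023710) / 0.180803 = 1.815011
d₂ = d₁ − σ√T = 1.815011 − 0.180803 = 1.634207
e^{−rT} = e^{−0.0434·0.1697} = 0.992662
N(−d₁) = 0.034761,  N(−d₂) = 0.051108
Put price V = K·e^{−rT}·N(−d₂) − S·N(−d₁) = 8.603241 − 7.992628 = 0.610613
Δ = −N(−d₁) = -0.034761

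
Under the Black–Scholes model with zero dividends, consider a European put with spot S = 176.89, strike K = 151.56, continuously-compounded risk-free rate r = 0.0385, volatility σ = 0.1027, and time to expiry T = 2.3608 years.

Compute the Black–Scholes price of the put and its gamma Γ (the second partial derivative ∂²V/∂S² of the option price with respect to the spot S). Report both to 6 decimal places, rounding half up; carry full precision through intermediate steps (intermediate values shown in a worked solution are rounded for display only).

price = 0.635517
Γ = 0.003759

σ√T = 0.1027·√2.3608 = 0.157797
d₁ = (ln(S/K) + (r+σ²/2)T) / (σ√T) = (ln(176.89/151.56) + (0.0385+0.1027²/2)·2.3608) / 0.157797 = (0.154546 + 0.103341) / 0.157797 = 1.634293
d₂ = d₁ − σ√T = 1.634293 − 0.157797 = 1.476496
e^{−rT} = e^{−0.0385·2.3608} = 0.913117
N(−d₁) = 0.051099,  N(−d₂) = 0.069905
Put price V = K·e^{−rT}·N(−d₂) − S·N(−d₁) = 9.674361 − 9.038844 = 0.635517
φ(d₁) = (1/√(2π))·e^{−d₁²/2} = 0.104937
Γ = φ(d₁) / (S·σ·√T) = 0.003759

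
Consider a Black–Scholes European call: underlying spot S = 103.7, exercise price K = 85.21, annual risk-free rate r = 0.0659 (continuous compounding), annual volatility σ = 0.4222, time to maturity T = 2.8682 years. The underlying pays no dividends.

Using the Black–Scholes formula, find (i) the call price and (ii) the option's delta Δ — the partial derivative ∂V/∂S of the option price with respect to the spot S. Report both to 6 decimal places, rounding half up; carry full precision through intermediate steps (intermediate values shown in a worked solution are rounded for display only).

price = 44.170297
Δ = 0.815010

σ√T = 0.4222·√2.8682 = 0.715028
d₁ = (ln(S/K) + (r+σ²/2)T) / (σ√T) = (ln(103.7/85.21) + (0.0659+0.4222²/2)·2.8682) / 0.715028 = (0.196383 + 0.444647) / 0.715028 = 0.896511
d₂ = d₁ − σ√T = 0.896511 − 0.715028 = 0.181483
e^{−rT} = e^{−0.0659·2.8682} = 0.827775
N(d₁) = 0.815010,  N(d₂) = 0.572006
Call price V = S·N(d₁) − K·e^{−rT}·N(d₂) = 84.516533 − 40.346236 = 44.170297
Δ = N(d₁) = 0.815010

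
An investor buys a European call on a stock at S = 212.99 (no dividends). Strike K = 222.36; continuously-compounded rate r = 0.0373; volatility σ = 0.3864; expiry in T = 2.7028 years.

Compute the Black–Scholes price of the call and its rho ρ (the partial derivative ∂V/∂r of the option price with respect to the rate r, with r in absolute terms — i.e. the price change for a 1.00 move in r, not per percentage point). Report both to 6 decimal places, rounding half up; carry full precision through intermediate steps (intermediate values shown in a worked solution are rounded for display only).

σ√T = 0.3864·√2.7028 = 0.635249
d₁ = (ln(S/K) + (r+σ²/2)T) / (σ√T) = (ln(212.99/222.36) + (0.0373+0.3864²/2)·2.7028) / 0.635249 = (-0.043052 + 0.302585) / 0.635249 = 0.408553
d₂ = d₁ − σ√T = 0.408553 − 0.635249 = -0.226697
e^{−rT} = e^{−0.0373·2.7028} = 0.904101
N(d₁) = 0.658566,  N(d₂) = 0.410330
Call price V = S·N(d₁) − K·e^{−rT}·N(d₂) = 140.267971 − 82.491015 = 57.776957
ρ = K·T·e^{−rT}·N(d₂) = 222.956714

price = 57.776957
ρ = 222.956714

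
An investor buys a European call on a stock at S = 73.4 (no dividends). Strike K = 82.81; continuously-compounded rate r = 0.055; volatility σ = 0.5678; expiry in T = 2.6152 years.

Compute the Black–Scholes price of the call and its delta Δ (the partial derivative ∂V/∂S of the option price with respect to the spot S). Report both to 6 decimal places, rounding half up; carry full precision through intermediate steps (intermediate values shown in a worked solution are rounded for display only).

σ√T = 0.5678·√2.6152 = 0.918222
d₁ = (ln(S/K) + (r+σ²/2)T) / (σ√T) = (ln(73.4/82.81) + (0.055+0.5678²/2)·2.6152) / 0.918222 = (-0.120625 + 0.565402) / 0.918222 = 0.484389
d₂ = d₁ − σ√T = 0.484389 − 0.918222 = -0.433833
e^{−rT} = e^{−0.055·2.6152} = 0.866030
N(d₁) = 0.685945,  N(d₂) = 0.332205
Call price V = S·N(d₁) − K·e^{−rT}·N(d₂) = 50.348382 − 23.824383 = 26.523999
Δ = N(d₁) = 0.685945

price = 26.523999
Δ = 0.685945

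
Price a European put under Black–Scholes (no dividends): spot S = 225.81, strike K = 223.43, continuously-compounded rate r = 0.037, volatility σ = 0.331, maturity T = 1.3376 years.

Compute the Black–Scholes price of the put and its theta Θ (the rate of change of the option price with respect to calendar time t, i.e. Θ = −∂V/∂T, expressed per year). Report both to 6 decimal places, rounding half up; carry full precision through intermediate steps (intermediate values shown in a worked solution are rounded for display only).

price = 27.096863
Θ = -8.090103

σ√T = 0.331·√1.3376 = 0.382817
d₁ = (ln(S/K) + (r+σ²/2)T) / (σ√T) = (ln(225.81/223.43) + (0.037+0.331²/2)·1.3376) / 0.382817 = (0.010596 + 0.122766) / 0.382817 = 0.348369
d₂ = d₁ − σ√T = 0.348369 − 0.382817 = -0.034448
e^{−rT} = e^{−0.037·1.3376} = 0.951714
N(−d₁) = 0.363782,  N(−d₂) = 0.513740
Put price V = K·e^{−rT}·N(−d₂) − S·N(−d₁) = 109.242412 − 82.145549 = 27.096863
φ(d₁) = (1/√(2π))·e^{−d₁²/2} = 0.375454
Θ = −S·φ(d₁)·σ/(2√T) + r·K·e^{−rT}·N(−d₂) = −12.132072 + 4.041969 = -8.090103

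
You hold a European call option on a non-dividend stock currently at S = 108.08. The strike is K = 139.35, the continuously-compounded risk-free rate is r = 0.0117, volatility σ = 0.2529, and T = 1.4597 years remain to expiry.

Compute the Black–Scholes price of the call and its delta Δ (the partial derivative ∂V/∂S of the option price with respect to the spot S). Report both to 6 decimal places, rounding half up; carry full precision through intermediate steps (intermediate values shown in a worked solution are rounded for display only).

price = 4.631483
Δ = 0.266641

σ√T = 0.2529·√1.4597 = 0.305549
d₁ = (ln(S/K) + (r+σ²/2)T) / (σ√T) = (ln(108.08/139.35) + (0.0117+0.2529²/2)·1.4597) / 0.305549 = (-0.254117 + 0.063759) / 0.305549 = -0.623005
d₂ = d₁ − σ√T = -0.623005 − 0.305549 = -0.928554
e^{−rT} = e^{−0.0117·1.4597} = 0.983067
N(d₁) = 0.266641,  N(d₂) = 0.176560
Call price V = S·N(d₁) − K·e^{−rT}·N(d₂) = 28.818510 − 24.187027 = 4.631483
Δ = N(d₁) = 0.266641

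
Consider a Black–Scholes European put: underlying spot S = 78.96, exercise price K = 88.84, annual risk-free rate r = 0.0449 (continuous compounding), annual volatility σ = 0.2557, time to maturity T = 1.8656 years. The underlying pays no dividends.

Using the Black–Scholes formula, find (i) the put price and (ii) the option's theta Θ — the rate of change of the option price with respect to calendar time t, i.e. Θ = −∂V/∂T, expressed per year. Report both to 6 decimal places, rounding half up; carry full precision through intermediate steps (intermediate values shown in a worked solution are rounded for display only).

σ√T = 0.2557·√1.8656 = 0.349253
d₁ = (ln(S/K) + (r+σ²/2)T) / (σ√T) = (ln(78.96/88.84) + (0.0449+0.2557²/2)·1.8656) / 0.349253 = (-0.117896 + 0.144754) / 0.349253 = 0.076903
d₂ = d₁ − σ√T = 0.076903 − 0.349253 = -0.272350
e^{−rT} = e^{−0.0449·1.8656} = 0.919647
N(−d₁) = 0.469350,  N(−d₂) = 0.607323
Put price V = K·e^{−rT}·N(−d₂) − S·N(−d₁) = 49.619198 − 37.059901 = 12.559297
φ(d₁) = (1/√(2π))·e^{−d₁²/2} = 0.397764
Θ = −S·φ(d₁)·σ/(2√T) + r·K·e^{−rT}·N(−d₂) = −2.939845 + 2.227902 = -0.711943

price = 12.559297
Θ = -0.711943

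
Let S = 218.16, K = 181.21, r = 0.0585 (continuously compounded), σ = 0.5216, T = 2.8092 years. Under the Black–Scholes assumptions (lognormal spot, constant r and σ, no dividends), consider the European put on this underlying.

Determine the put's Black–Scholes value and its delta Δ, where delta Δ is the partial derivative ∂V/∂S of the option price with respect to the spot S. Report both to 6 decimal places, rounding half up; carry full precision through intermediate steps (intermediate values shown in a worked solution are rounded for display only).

σ√T = 0.5216·√2.8092 = 0.874236
d₁ = (ln(S/K) + (r+σ²/2)T) / (σ√T) = (ln(218.16/181.21) + (0.0585+0.5216²/2)·2.8092) / 0.874236 = (0.185572 + 0.546483) / 0.874236 = 0.837365
d₂ = d₁ − σ√T = 0.837365 − 0.874236 = -0.036871
e^{−rT} = e^{−0.0585·2.8092} = 0.848455
N(−d₁) = 0.201194,  N(−d₂) = 0.514706
Put price V = K·e^{−rT}·N(−d₂) − S·N(−d₁) = 79.135329 − 43.892418 = 35.242911
Δ = −N(−d₁) = -0.201194

price = 35.242911
Δ = -0.201194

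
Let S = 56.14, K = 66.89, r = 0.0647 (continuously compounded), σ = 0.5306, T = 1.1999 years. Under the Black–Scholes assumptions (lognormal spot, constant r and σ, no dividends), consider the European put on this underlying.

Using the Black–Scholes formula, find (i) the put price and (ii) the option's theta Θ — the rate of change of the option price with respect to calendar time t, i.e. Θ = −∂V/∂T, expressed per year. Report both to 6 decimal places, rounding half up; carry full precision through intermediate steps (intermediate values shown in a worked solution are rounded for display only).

price = 16.555179
Θ = -2.673803

σ√T = 0.5306·√1.1999 = 0.581219
d₁ = (ln(S/K) + (r+σ²/2)T) / (σ√T) = (ln(56.14/66.89) + (0.0647+0.5306²/2)·1.1999) / 0.581219 = (-0.175201 + 0.246541) / 0.581219 = 0.122743
d₂ = d₁ − σ√T = 0.122743 − 0.581219 = -0.458476
e^{−rT} = e^{−0.0647·1.1999} = 0.925303
N(−d₁) = 0.451155,  N(−d₂) = 0.676695
Put price V = K·e^{−rT}·N(−d₂) − S·N(−d₁) = 41.883046 − 25.327866 = 16.555179
φ(d₁) = (1/√(2π))·e^{−d₁²/2} = 0.395948
Θ = −S·φ(d₁)·σ/(2√T) + r·K·e^{−rT}·N(−d₂) = −5.383636 + 2.709833 = -2.673803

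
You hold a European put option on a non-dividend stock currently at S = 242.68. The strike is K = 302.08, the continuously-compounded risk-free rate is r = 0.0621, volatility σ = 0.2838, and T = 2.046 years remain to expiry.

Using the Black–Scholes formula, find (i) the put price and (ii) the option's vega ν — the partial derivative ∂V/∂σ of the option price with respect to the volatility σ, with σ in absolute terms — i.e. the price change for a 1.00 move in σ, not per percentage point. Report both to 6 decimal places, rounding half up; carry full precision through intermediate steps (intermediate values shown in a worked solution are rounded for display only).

σ√T = 0.2838·√2.046 = 0.405943
d₁ = (ln(S/K) + (r+σ²/2)T) / (σ√T) = (ln(242.68/302.08) + (0.0621+0.2838²/2)·2.046) / 0.405943 = (-0.218948 + 0.209452) / 0.405943 = -0.023394
d₂ = d₁ − σ√T = -0.023394 − 0.405943 = -0.429337
e^{−rT} = e^{−0.0621·2.046} = 0.880684
N(−d₁) = 0.509332,  N(−d₂) = 0.666161
Put price V = K·e^{−rT}·N(−d₂) − S·N(−d₁) = 177.223475 − 123.604698 = 53.618777
φ(d₁) = (1/√(2π))·e^{−d₁²/2} = 0.398833
ν = S·φ(d₁)·√T = 138.445239

price = 53.618777
ν = 138.445239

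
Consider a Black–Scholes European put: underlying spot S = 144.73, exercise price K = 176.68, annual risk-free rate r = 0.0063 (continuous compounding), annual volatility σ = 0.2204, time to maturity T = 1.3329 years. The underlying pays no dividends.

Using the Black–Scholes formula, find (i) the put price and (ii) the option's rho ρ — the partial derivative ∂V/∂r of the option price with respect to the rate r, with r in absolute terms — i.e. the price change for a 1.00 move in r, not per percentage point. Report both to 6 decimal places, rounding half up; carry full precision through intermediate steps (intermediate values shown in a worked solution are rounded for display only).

σ√T = 0.2204·√1.3329 = 0.254455
d₁ = (ln(S/K) + (r+σ²/2)T) / (σ√T) = (ln(144.73/176.68) + (0.0063+0.2204²/2)·1.3329) / 0.254455 = (-0.199470 + 0.040771) / 0.254455 = -0.623684
d₂ = d₁ − σ√T = -0.623684 − 0.254455 = -0.878139
e^{−rT} = e^{−0.0063·1.3329} = 0.991638
N(−d₁) = 0.733583,  N(−d₂) = 0.810066
Put price V = K·e^{−rT}·N(−d₂) − S·N(−d₁) = 141.925633 − 106.171406 = 35.754227
ρ = −K·T·e^{−rT}·N(−d₂) = -189.172676

price = 35.754227
ρ = -189.172676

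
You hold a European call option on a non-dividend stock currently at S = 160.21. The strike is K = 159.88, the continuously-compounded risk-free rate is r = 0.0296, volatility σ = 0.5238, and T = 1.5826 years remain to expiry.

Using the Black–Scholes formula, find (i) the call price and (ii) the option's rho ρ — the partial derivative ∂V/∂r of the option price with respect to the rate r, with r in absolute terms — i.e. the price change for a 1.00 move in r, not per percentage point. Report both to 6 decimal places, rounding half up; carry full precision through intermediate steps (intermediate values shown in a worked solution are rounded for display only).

price = 44.310008
ρ = 96.400711

σ√T = 0.5238·√1.5826 = 0.658948
d₁ = (ln(S/K) + (r+σ²/2)T) / (σ√T) = (ln(160.21/159.88) + (0.0296+0.5238²/2)·1.5826) / 0.658948 = (0.002062 + 0.263951) / 0.658948 = 0.403694
d₂ = d₁ − σ√T = 0.403694 − 0.658948 = -0.255254
e^{−rT} = e^{−0.0296·1.5826} = 0.954235
N(d₁) = 0.656781,  N(d₂) = 0.399263
Call price V = S·N(d₁) − K·e^{−rT}·N(d₂) = 105.222880 − 60.912872 = 44.310008
ρ = K·T·e^{−rT}·N(d₂) = 96.400711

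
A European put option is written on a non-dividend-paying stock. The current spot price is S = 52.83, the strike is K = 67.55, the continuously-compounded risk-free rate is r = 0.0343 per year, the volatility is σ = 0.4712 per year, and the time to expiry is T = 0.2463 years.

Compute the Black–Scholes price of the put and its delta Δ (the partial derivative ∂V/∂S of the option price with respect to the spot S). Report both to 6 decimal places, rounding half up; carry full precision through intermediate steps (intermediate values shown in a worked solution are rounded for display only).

σ√T = 0.4712·√0.2463 = 0.233850
d₁ = (ln(S/K) + (r+σ²/2)T) / (σ√T) = (ln(52.83/67.55) + (0.0343+0.4712²/2)·0.2463) / 0.233850 = (-0.245789 + 0.035791) / 0.233850 = -0.898002
d₂ = d₁ − σ√T = -0.898002 − 0.233850 = -1.131852
e^{−rT} = e^{−0.0343·0.2463} = 0.991587
N(−d₁) = 0.815408,  N(−d₂) = 0.871152
Put price V = K·e^{−rT}·N(−d₂) − S·N(−d₁) = 58.351252 − 43.077993 = 15.273259
Δ = −N(−d₁) = -0.815408

price = 15.273259
Δ = -0.815408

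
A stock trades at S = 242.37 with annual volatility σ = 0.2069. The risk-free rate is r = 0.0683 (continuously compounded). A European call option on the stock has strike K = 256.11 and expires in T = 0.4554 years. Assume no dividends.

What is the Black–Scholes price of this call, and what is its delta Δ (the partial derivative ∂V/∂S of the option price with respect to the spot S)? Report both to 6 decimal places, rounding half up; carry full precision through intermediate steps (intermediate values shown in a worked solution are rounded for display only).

σ√T = 0.2069·√0.4554 = 0.139623
d₁ = (ln(S/K) + (r+σ²/2)T) / (σ√T) = (ln(242.37/256.11) + (0.0683+0.2069²/2)·0.4554) / 0.139623 = (-0.055142 + 0.040851) / 0.139623 = -0.102350
d₂ = d₁ − σ√T = -0.102350 − 0.139623 = -0.241973
e^{−rT} = e^{−0.0683·0.4554} = 0.969375
N(d₁) = 0.459239,  N(d₂) = 0.404400
Call price V = S·N(d₁) − K·e^{−rT}·N(d₂) = 111.305843 − 100.399133 = 10.906710
Δ = N(d₁) = 0.459239

price = 10.906710
Δ = 0.459239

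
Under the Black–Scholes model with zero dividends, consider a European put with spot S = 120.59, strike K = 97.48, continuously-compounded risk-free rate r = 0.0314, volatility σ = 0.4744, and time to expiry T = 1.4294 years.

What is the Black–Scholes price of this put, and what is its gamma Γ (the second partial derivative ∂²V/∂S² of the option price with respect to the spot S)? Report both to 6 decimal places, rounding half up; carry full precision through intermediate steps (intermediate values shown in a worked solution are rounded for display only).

price = 12.513395
Γ = 0.004443

σ√T = 0.4744·√1.4294 = 0.567181
d₁ = (ln(S/K) + (r+σ²/2)T) / (σ√T) = (ln(120.59/97.48) + (0.0314+0.4744²/2)·1.4294) / 0.567181 = (0.212749 + 0.205730) / 0.567181 = 0.737823
d₂ = d₁ − σ√T = 0.737823 − 0.567181 = 0.170643
e^{−rT} = e^{−0.0314·1.4294} = 0.956109
N(−d₁) = 0.230311,  N(−d₂) = 0.432252
Put price V = K·e^{−rT}·N(−d₂) − S·N(−d₁) = 40.286582 − 27.773187 = 12.513395
φ(d₁) = (1/√(2π))·e^{−d₁²/2} = 0.303878
Γ = φ(d₁) / (S·σ·√T) = 0.004443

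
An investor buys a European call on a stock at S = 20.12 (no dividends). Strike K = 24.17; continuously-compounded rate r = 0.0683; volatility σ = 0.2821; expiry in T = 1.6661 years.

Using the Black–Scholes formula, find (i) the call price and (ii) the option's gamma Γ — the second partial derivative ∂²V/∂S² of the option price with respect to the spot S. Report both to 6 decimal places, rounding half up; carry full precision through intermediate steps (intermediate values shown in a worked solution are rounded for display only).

σ√T = 0.2821·√1.6661 = 0.364128
d₁ = (ln(S/K) + (r+σ²/2)T) / (σ√T) = (ln(20.12/24.17) + (0.0683+0.2821²/2)·1.6661) / 0.364128 = (-0.183398 + 0.180089) / 0.364128 = -0.009087
d₂ = d₁ − σ√T = -0.009087 − 0.364128 = -0.373214
e^{−rT} = e^{−0.0683·1.6661} = 0.892441
N(d₁) = 0.496375,  N(d₂) = 0.354494
Call price V = S·N(d₁) − K·e^{−rT}·N(d₂) = 9.987064 − 7.646553 = 2.340511
φ(d₁) = (1/√(2π))·e^{−d₁²/2} = 0.398926
Γ = φ(d₁) / (S·σ·√T) = 0.054452

price = 2.340511
Γ = 0.054452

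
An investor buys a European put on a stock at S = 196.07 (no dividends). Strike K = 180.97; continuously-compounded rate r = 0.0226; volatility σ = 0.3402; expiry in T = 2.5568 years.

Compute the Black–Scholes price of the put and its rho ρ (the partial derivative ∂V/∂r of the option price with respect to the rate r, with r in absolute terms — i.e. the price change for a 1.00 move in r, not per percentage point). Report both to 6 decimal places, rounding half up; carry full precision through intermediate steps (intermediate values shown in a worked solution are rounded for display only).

price = 27.917762
ρ = -221.575747

σ√T = 0.3402·√2.5568 = 0.543980
d₁ = (ln(S/K) + (r+σ²/2)T) / (σ√T) = (ln(196.07/180.97) + (0.0226+0.3402²/2)·2.5568) / 0.543980 = (0.080140 + 0.205741) / 0.543980 = 0.525536
d₂ = d₁ − σ√T = 0.525536 − 0.543980 = -0.018443
e^{−rT} = e^{−0.0226·2.5568} = 0.943854
N(−d₁) = 0.299605,  N(−d₂) = 0.507357
Put price V = K·e^{−rT}·N(−d₂) − S·N(−d₁) = 86.661353 − 58.743591 = 27.917762
ρ = −K·T·e^{−rT}·N(−d₂) = -221.575747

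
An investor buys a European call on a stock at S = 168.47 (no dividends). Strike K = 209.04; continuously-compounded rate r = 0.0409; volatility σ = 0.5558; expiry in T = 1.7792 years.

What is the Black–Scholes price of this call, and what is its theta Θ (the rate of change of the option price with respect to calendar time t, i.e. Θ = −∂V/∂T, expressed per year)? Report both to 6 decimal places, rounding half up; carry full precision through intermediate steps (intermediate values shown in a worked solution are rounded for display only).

price = 40.430626
Θ = -16.060799

σ√T = 0.5558·√1.7792 = 0.741363
d₁ = (ln(S/K) + (r+σ²/2)T) / (σ√T) = (ln(168.47/209.04) + (0.0409+0.5558²/2)·1.7792) / 0.741363 = (-0.215768 + 0.347579) / 0.741363 = 0.177795
d₂ = d₁ − σ√T = 0.177795 − 0.741363 = -0.563568
e^{−rT} = e^{−0.0409·1.7792} = 0.929815
N(d₁) = 0.570558,  N(d₂) = 0.286524
Call price V = S·N(d₁) − K·e^{−rT}·N(d₂) = 96.121934 − 55.691308 = 40.430626
φ(d₁) = (1/√(2π))·e^{−d₁²/2} = 0.392686
Θ = −S·φ(d₁)·σ/(2√T) − r·K·e^{−rT}·N(d₂) = −13.783024 − 2.277774 = -16.060799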